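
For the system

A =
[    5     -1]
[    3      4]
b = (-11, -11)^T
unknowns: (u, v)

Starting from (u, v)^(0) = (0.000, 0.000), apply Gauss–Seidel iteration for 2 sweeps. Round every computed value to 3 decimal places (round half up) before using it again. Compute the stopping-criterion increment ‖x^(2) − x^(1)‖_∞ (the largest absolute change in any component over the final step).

Iteration 1:
  u = (-11 - (-1)·0.000) / (5) = -2.200
  v = (-11 - (3)·-2.200) / (4) = -1.100
Iteration 2:
  u = (-11 - (-1)·-1.100) / (5) = -2.420
  v = (-11 - (3)·-2.420) / (4) = -0.935
Change: (-0.220, 0.165) → max |·| = 0.220

0.220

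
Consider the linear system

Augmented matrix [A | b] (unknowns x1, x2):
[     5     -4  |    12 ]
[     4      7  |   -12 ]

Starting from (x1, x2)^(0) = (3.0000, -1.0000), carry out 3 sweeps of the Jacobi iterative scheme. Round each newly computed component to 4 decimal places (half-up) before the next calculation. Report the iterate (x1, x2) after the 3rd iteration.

Iteration 1:
  x1 = (12 - (-4)·-1.0000) / (5) = 1.6000
  x2 = (-12 - (4)·3.0000) / (7) = -3.4286
Iteration 2:
  x1 = (12 - (-4)·-3.4286) / (5) = -0.3429
  x2 = (-12 - (4)·1.6000) / (7) = -2.6286
Iteration 3:
  x1 = (12 - (-4)·-2.6286) / (5) = 0.2971
  x2 = (-12 - (4)·-0.3429) / (7) = -1.5183

(0.2971, -1.5183)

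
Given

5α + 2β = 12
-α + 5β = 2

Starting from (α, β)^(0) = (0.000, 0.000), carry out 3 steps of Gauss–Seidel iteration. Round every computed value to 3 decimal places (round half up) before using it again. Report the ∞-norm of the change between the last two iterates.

Iteration 1:
  α = (12 - (2)·0.000) / (5) = 2.400
  β = (2 - (-1)·2.400) / (5) = 0.880
Iteration 2:
  α = (12 - (2)·0.880) / (5) = 2.048
  β = (2 - (-1)·2.048) / (5) = 0.810
Iteration 3:
  α = (12 - (2)·0.810) / (5) = 2.076
  β = (2 - (-1)·2.076) / (5) = 0.815
Change: (0.028, 0.005) → max |·| = 0.028

0.028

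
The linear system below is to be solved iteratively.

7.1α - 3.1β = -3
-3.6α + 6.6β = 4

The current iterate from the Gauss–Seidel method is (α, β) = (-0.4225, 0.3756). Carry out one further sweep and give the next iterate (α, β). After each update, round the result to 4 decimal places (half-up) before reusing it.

(-0.2585, 0.4651)

One sweep:
  α = (-3 - (-3.1)·0.3756) / (7.1) = -0.2585
  β = (4 - (-3.6)·-0.2585) / (6.6) = 0.4651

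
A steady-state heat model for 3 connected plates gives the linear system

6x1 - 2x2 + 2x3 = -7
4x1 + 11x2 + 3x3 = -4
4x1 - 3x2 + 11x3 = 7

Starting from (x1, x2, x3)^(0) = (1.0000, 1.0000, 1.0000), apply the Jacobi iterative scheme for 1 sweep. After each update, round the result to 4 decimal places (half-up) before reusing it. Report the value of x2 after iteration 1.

-1.0000

Iteration 1:
  x1 = (-7 - (-2)·1.0000 - (2)·1.0000) / (6) = -1.1667
  x2 = (-4 - (4)·1.0000 - (3)·1.0000) / (11) = -1.0000
  x3 = (7 - (4)·1.0000 - (-3)·1.0000) / (11) = 0.5455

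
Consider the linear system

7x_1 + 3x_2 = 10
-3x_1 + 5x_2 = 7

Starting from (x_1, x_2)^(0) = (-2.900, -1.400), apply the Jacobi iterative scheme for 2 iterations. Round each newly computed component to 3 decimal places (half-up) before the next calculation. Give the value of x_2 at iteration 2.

2.617

Iteration 1:
  x_1 = (10 - (3)·-1.400) / (7) = 2.029
  x_2 = (7 - (-3)·-2.900) / (5) = -0.340
Iteration 2:
  x_1 = (10 - (3)·-0.340) / (7) = 1.574
  x_2 = (7 - (-3)·2.029) / (5) = 2.617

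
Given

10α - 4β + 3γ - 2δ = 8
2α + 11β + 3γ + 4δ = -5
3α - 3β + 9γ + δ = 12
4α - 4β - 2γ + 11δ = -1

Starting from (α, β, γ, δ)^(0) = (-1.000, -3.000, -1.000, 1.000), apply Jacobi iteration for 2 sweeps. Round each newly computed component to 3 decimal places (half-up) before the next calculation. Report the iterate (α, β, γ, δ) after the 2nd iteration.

Iteration 1:
  α = (8 - (-4)·-3.000 - (3)·-1.000 - (-2)·1.000) / (10) = 0.100
  β = (-5 - (2)·-1.000 - (3)·-1.000 - (4)·1.000) / (11) = -0.364
  γ = (12 - (3)·-1.000 - (-3)·-3.000 - (1)·1.000) / (9) = 0.556
  δ = (-1 - (4)·-1.000 - (-4)·-3.000 - (-2)·-1.000) / (11) = -1.000
Iteration 2:
  α = (8 - (-4)·-0.364 - (3)·0.556 - (-2)·-1.000) / (10) = 0.288
  β = (-5 - (2)·0.100 - (3)·0.556 - (4)·-1.000) / (11) = -0.261
  γ = (12 - (3)·0.100 - (-3)·-0.364 - (1)·-1.000) / (9) = 1.290
  δ = (-1 - (4)·0.100 - (-4)·-0.364 - (-2)·0.556) / (11) = -0.159

(0.288, -0.261, 1.290, -0.159)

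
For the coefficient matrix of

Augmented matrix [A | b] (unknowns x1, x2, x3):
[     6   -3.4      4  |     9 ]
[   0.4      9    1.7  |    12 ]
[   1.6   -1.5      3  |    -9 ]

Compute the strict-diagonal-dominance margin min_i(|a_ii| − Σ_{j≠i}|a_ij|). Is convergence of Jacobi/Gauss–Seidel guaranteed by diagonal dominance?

-1.4

row 1: |6| − (3.4+4) = -1.4
row 2: |9| − (0.4+1.7) = 6.9
row 3: |3| − (1.6+1.5) = -0.1
minimum over rows = -1.4 → not strictly diagonally dominant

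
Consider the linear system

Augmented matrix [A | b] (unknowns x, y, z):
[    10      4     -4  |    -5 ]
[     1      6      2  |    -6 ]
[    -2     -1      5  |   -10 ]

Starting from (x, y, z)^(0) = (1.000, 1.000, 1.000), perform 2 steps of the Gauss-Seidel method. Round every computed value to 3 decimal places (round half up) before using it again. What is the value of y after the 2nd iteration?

Iteration 1:
  x = (-5 - (4)·1.000 - (-4)·1.000) / (10) = -0.500
  y = (-6 - (1)·-0.500 - (2)·1.000) / (6) = -1.250
  z = (-10 - (-2)·-0.500 - (-1)·-1.250) / (5) = -2.450
Iteration 2:
  x = (-5 - (4)·-1.250 - (-4)·-2.450) / (10) = -0.980
  y = (-6 - (1)·-0.980 - (2)·-2.450) / (6) = -0.020
  z = (-10 - (-2)·-0.980 - (-1)·-0.020) / (5) = -2.396

-0.020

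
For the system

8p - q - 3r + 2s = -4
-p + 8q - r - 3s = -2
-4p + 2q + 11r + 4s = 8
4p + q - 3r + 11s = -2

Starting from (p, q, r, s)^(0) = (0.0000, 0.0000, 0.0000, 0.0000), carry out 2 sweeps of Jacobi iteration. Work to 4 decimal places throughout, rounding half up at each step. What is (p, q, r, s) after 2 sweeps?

(-0.2131, -0.2898, 0.6570, 0.2211)

Iteration 1:
  p = (-4 - (-1)·0.0000 - (-3)·0.0000 - (2)·0.0000) / (8) = -0.5000
  q = (-2 - (-1)·0.0000 - (-1)·0.0000 - (-3)·0.0000) / (8) = -0.2500
  r = (8 - (-4)·0.0000 - (2)·0.0000 - (4)·0.0000) / (11) = 0.7273
  s = (-2 - (4)·0.0000 - (1)·0.0000 - (-3)·0.0000) / (11) = -0.1818
Iteration 2:
  p = (-4 - (-1)·-0.2500 - (-3)·0.7273 - (2)·-0.1818) / (8) = -0.2131
  q = (-2 - (-1)·-0.5000 - (-1)·0.7273 - (-3)·-0.1818) / (8) = -0.2898
  r = (8 - (-4)·-0.5000 - (2)·-0.2500 - (4)·-0.1818) / (11) = 0.6570
  s = (-2 - (4)·-0.5000 - (1)·-0.2500 - (-3)·0.7273) / (11) = 0.2211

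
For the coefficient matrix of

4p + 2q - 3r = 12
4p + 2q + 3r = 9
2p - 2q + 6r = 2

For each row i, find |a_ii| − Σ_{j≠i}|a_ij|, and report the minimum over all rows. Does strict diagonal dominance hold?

-5

row 1: |4| − (2+3) = -1
row 2: |2| − (4+3) = -5
row 3: |6| − (2+2) = 2
minimum over rows = -5 → not strictly diagonally dominant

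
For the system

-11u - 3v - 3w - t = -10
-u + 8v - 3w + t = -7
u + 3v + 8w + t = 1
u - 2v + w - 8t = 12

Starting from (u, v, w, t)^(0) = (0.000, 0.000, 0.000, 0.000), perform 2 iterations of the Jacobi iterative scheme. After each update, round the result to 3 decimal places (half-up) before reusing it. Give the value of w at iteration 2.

Iteration 1:
  u = (-10 - (-3)·0.000 - (-3)·0.000 - (-1)·0.000) / (-11) = 0.909
  v = (-7 - (-1)·0.000 - (-3)·0.000 - (1)·0.000) / (8) = -0.875
  w = (1 - (1)·0.000 - (3)·0.000 - (1)·0.000) / (8) = 0.125
  t = (12 - (1)·0.000 - (-2)·0.000 - (1)·0.000) / (-8) = -1.500
Iteration 2:
  u = (-10 - (-3)·-0.875 - (-3)·0.125 - (-1)·-1.500) / (-11) = 1.250
  v = (-7 - (-1)·0.909 - (-3)·0.125 - (1)·-1.500) / (8) = -0.527
  w = (1 - (1)·0.909 - (3)·-0.875 - (1)·-1.500) / (8) = 0.527
  t = (12 - (1)·0.909 - (-2)·-0.875 - (1)·0.125) / (-8) = -1.152

0.527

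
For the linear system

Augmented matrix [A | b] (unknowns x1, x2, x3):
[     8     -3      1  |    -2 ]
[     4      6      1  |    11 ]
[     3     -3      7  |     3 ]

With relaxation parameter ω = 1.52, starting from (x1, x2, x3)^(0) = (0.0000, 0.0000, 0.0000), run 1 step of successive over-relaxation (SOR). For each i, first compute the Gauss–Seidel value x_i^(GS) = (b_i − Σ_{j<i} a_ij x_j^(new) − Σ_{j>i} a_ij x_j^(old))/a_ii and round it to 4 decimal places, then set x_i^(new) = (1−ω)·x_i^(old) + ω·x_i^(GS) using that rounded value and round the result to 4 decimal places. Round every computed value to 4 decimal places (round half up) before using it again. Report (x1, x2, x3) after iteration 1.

Iteration 1:
  x1: GS value = (-2 - (-3)·0.0000 - (1)·0.0000) / (8) = -0.2500;  x1 ← (1−ω)·0.0000 + ω·-0.2500 = -0.3800
  x2: GS value = (11 - (4)·-0.3800 - (1)·0.0000) / (6) = 2.0867;  x2 ← (1−ω)·0.0000 + ω·2.0867 = 3.1718
  x3: GS value = (3 - (3)·-0.3800 - (-3)·3.1718) / (7) = 1.9508;  x3 ← (1−ω)·0.0000 + ω·1.9508 = 2.9652

(-0.3800, 3.1718, 2.9652)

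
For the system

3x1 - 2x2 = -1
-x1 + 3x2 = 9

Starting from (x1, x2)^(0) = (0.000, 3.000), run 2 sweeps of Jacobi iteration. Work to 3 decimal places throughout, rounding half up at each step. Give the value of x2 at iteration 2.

3.556

Iteration 1:
  x1 = (-1 - (-2)·3.000) / (3) = 1.667
  x2 = (9 - (-1)·0.000) / (3) = 3.000
Iteration 2:
  x1 = (-1 - (-2)·3.000) / (3) = 1.667
  x2 = (9 - (-1)·1.667) / (3) = 3.556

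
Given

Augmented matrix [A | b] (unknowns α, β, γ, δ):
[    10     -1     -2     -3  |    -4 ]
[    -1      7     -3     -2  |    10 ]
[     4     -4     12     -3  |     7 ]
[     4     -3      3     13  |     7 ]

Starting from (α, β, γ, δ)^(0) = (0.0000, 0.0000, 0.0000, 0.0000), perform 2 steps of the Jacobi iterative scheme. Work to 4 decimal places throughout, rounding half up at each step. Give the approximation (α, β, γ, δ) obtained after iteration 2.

Iteration 1:
  α = (-4 - (-1)·0.0000 - (-2)·0.0000 - (-3)·0.0000) / (10) = -0.4000
  β = (10 - (-1)·0.0000 - (-3)·0.0000 - (-2)·0.0000) / (7) = 1.4286
  γ = (7 - (4)·0.0000 - (-4)·0.0000 - (-3)·0.0000) / (12) = 0.5833
  δ = (7 - (4)·0.0000 - (-3)·0.0000 - (3)·0.0000) / (13) = 0.5385
Iteration 2:
  α = (-4 - (-1)·1.4286 - (-2)·0.5833 - (-3)·0.5385) / (10) = 0.0211
  β = (10 - (-1)·-0.4000 - (-3)·0.5833 - (-2)·0.5385) / (7) = 1.7753
  γ = (7 - (4)·-0.4000 - (-4)·1.4286 - (-3)·0.5385) / (12) = 1.3275
  δ = (7 - (4)·-0.4000 - (-3)·1.4286 - (3)·0.5833) / (13) = 0.8566

(0.0211, 1.7753, 1.3275, 0.8566)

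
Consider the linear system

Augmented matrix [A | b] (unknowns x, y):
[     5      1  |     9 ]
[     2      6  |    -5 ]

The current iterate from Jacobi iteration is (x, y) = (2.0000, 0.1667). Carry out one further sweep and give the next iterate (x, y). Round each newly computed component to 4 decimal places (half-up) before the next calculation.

(1.7667, -1.5000)

One sweep:
  x = (9 - (1)·0.1667) / (5) = 1.7667
  y = (-5 - (2)·2.0000) / (6) = -1.5000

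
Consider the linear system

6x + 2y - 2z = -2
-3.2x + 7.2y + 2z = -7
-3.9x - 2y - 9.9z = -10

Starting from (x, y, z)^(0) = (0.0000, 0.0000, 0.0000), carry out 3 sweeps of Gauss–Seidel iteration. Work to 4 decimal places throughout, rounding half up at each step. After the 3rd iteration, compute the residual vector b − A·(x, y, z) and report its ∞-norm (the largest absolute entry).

Iteration 1:
  x = (-2 - (2)·0.0000 - (-2)·0.0000) / (6) = -0.3333
  y = (-7 - (-3.2)·-0.3333 - (2)·0.0000) / (7.2) = -1.1204
  z = (-10 - (-3.9)·-0.3333 - (-2)·-1.1204) / (-9.9) = 1.3677
Iteration 2:
  x = (-2 - (2)·-1.1204 - (-2)·1.3677) / (6) = 0.4960
  y = (-7 - (-3.2)·0.4960 - (2)·1.3677) / (7.2) = -1.1317
  z = (-10 - (-3.9)·0.4960 - (-2)·-1.1317) / (-9.9) = 1.0433
Iteration 3:
  x = (-2 - (2)·-1.1317 - (-2)·1.0433) / (6) = 0.3917
  y = (-7 - (-3.2)·0.3917 - (2)·1.0433) / (7.2) = -1.0879
  z = (-10 - (-3.9)·0.3917 - (-2)·-1.0879) / (-9.9) = 1.0756
Residual b − A·x = (-0.0232, -0.0649, 0.0003); ∞-norm = 0.0649

0.0649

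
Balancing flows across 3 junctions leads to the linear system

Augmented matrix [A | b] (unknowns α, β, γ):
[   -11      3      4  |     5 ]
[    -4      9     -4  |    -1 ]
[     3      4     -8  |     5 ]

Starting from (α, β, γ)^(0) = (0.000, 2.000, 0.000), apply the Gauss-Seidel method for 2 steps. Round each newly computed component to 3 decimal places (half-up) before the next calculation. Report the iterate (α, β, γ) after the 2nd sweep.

(-0.702, -0.701, -1.239)

Iteration 1:
  α = (5 - (3)·2.000 - (4)·0.000) / (-11) = 0.091
  β = (-1 - (-4)·0.091 - (-4)·0.000) / (9) = -0.071
  γ = (5 - (3)·0.091 - (4)·-0.071) / (-8) = -0.626
Iteration 2:
  α = (5 - (3)·-0.071 - (4)·-0.626) / (-11) = -0.702
  β = (-1 - (-4)·-0.702 - (-4)·-0.626) / (9) = -0.701
  γ = (5 - (3)·-0.702 - (4)·-0.701) / (-8) = -1.239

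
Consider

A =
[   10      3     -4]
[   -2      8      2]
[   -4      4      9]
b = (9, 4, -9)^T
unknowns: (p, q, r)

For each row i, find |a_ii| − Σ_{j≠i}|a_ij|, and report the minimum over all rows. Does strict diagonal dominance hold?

row 1: |10| − (3+4) = 3
row 2: |8| − (2+2) = 4
row 3: |9| − (4+4) = 1
minimum over rows = 1 → strictly diagonally dominant (convergence guaranteed)

1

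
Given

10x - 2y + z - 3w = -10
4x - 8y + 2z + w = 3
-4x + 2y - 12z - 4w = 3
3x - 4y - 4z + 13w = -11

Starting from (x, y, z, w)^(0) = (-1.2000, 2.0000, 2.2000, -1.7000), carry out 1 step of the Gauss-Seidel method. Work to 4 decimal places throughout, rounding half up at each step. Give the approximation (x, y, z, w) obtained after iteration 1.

(-1.3300, -0.7025, 0.6429, -0.5576)

Iteration 1:
  x = (-10 - (-2)·2.0000 - (1)·2.2000 - (-3)·-1.7000) / (10) = -1.3300
  y = (3 - (4)·-1.3300 - (2)·2.2000 - (1)·-1.7000) / (-8) = -0.7025
  z = (3 - (-4)·-1.3300 - (2)·-0.7025 - (-4)·-1.7000) / (-12) = 0.6429
  w = (-11 - (3)·-1.3300 - (-4)·-0.7025 - (-4)·0.6429) / (13) = -0.5576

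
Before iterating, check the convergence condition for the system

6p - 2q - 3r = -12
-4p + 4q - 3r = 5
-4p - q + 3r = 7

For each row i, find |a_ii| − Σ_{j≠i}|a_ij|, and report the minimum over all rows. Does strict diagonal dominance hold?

-3

row 1: |6| − (2+3) = 1
row 2: |4| − (4+3) = -3
row 3: |3| − (4+1) = -2
minimum over rows = -3 → not strictly diagonally dominant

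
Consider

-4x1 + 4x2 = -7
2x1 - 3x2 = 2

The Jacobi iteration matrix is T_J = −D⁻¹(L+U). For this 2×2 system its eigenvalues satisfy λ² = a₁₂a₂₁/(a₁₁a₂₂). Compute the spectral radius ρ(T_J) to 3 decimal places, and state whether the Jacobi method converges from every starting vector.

0.816

a₁₂a₂₁/(a₁₁a₂₂) = (4)·(2) / ((-4)·(-3)) = 0.666667
ρ = √|0.666667| = √0.666667 = 0.816
ρ < 1, so Jacobi converges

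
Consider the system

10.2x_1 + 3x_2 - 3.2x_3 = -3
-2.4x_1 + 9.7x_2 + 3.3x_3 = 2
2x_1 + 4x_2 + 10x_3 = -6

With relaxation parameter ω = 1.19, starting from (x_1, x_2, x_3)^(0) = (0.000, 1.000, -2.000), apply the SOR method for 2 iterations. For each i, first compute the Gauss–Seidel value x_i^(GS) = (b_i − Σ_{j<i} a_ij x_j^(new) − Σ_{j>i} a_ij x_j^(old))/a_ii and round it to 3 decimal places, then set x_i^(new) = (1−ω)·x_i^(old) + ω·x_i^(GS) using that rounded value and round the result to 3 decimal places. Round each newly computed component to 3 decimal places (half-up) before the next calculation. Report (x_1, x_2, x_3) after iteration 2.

Iteration 1:
  x_1: GS value = (-3 - (3)·1.000 - (-3.2)·-2.000) / (10.2) = -1.216;  x_1 ← (1−ω)·0.000 + ω·-1.216 = -1.447
  x_2: GS value = (2 - (-2.4)·-1.447 - (3.3)·-2.000) / (9.7) = 0.529;  x_2 ← (1−ω)·1.000 + ω·0.529 = 0.440
  x_3: GS value = (-6 - (2)·-1.447 - (4)·0.440) / (10) = -0.487;  x_3 ← (1−ω)·-2.000 + ω·-0.487 = -0.200
Iteration 2:
  x_1: GS value = (-3 - (3)·0.440 - (-3.2)·-0.200) / (10.2) = -0.486;  x_1 ← (1−ω)·-1.447 + ω·-0.486 = -0.303
  x_2: GS value = (2 - (-2.4)·-0.303 - (3.3)·-0.200) / (9.7) = 0.199;  x_2 ← (1−ω)·0.440 + ω·0.199 = 0.153
  x_3: GS value = (-6 - (2)·-0.303 - (4)·0.153) / (10) = -0.601;  x_3 ← (1−ω)·-0.200 + ω·-0.601 = -0.677

(-0.303, 0.153, -0.677)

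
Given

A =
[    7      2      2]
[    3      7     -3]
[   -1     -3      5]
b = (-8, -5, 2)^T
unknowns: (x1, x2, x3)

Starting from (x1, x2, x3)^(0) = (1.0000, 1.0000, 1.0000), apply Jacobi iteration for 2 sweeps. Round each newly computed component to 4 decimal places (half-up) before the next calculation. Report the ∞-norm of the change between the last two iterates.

1.5714

Iteration 1:
  x1 = (-8 - (2)·1.0000 - (2)·1.0000) / (7) = -1.7143
  x2 = (-5 - (3)·1.0000 - (-3)·1.0000) / (7) = -0.7143
  x3 = (2 - (-1)·1.0000 - (-3)·1.0000) / (5) = 1.2000
Iteration 2:
  x1 = (-8 - (2)·-0.7143 - (2)·1.2000) / (7) = -1.2816
  x2 = (-5 - (3)·-1.7143 - (-3)·1.2000) / (7) = 0.5347
  x3 = (2 - (-1)·-1.7143 - (-3)·-0.7143) / (5) = -0.3714
Change: (0.4327, 1.2490, -1.5714) → max |·| = 1.5714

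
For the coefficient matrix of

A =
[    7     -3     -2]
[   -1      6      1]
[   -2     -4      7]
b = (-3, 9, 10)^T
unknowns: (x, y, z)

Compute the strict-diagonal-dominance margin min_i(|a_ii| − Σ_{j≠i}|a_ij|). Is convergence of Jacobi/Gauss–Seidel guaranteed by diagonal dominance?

1

row 1: |7| − (3+2) = 2
row 2: |6| − (1+1) = 4
row 3: |7| − (2+4) = 1
minimum over rows = 1 → strictly diagonally dominant (convergence guaranteed)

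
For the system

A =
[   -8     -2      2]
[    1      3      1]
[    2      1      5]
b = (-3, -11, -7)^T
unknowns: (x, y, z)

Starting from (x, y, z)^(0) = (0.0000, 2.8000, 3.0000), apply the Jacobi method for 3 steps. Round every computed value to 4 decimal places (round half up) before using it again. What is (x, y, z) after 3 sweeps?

(1.0046, -3.8050, -1.1897)

Iteration 1:
  x = (-3 - (-2)·2.8000 - (2)·3.0000) / (-8) = 0.4250
  y = (-11 - (1)·0.0000 - (1)·3.0000) / (3) = -4.6667
  z = (-7 - (2)·0.0000 - (1)·2.8000) / (5) = -1.9600
Iteration 2:
  x = (-3 - (-2)·-4.6667 - (2)·-1.9600) / (-8) = 1.0517
  y = (-11 - (1)·0.4250 - (1)·-1.9600) / (3) = -3.1550
  z = (-7 - (2)·0.4250 - (1)·-4.6667) / (5) = -0.6367
Iteration 3:
  x = (-3 - (-2)·-3.1550 - (2)·-0.6367) / (-8) = 1.0046
  y = (-11 - (1)·1.0517 - (1)·-0.6367) / (3) = -3.8050
  z = (-7 - (2)·1.0517 - (1)·-3.1550) / (5) = -1.1897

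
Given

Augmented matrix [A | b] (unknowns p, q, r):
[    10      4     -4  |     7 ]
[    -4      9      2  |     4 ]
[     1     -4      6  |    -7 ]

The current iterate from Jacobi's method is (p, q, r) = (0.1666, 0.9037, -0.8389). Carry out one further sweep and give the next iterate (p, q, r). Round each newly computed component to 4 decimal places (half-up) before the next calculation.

One sweep:
  p = (7 - (4)·0.9037 - (-4)·-0.8389) / (10) = 0.0030
  q = (4 - (-4)·0.1666 - (2)·-0.8389) / (9) = 0.7049
  r = (-7 - (1)·0.1666 - (-4)·0.9037) / (6) = -0.5920

(0.0030, 0.7049, -0.5920)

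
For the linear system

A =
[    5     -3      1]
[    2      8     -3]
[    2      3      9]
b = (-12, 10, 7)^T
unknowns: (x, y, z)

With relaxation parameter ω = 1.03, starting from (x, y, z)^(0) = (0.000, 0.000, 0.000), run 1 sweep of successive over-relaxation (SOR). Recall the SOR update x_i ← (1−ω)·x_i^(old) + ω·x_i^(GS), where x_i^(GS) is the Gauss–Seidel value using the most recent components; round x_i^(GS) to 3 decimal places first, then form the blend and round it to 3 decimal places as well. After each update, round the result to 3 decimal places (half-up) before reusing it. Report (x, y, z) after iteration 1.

(-2.472, 1.924, 0.707)

Iteration 1:
  x: GS value = (-12 - (-3)·0.000 - (1)·0.000) / (5) = -2.400;  x ← (1−ω)·0.000 + ω·-2.400 = -2.472
  y: GS value = (10 - (2)·-2.472 - (-3)·0.000) / (8) = 1.868;  y ← (1−ω)·0.000 + ω·1.868 = 1.924
  z: GS value = (7 - (2)·-2.472 - (3)·1.924) / (9) = 0.686;  z ← (1−ω)·0.000 + ω·0.686 = 0.707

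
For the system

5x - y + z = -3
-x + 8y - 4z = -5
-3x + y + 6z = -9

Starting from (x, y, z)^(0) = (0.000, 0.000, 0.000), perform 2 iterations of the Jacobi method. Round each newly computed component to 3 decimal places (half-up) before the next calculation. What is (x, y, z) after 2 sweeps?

(-0.425, -1.450, -1.696)

Iteration 1:
  x = (-3 - (-1)·0.000 - (1)·0.000) / (5) = -0.600
  y = (-5 - (-1)·0.000 - (-4)·0.000) / (8) = -0.625
  z = (-9 - (-3)·0.000 - (1)·0.000) / (6) = -1.500
Iteration 2:
  x = (-3 - (-1)·-0.625 - (1)·-1.500) / (5) = -0.425
  y = (-5 - (-1)·-0.600 - (-4)·-1.500) / (8) = -1.450
  z = (-9 - (-3)·-0.600 - (1)·-0.625) / (6) = -1.696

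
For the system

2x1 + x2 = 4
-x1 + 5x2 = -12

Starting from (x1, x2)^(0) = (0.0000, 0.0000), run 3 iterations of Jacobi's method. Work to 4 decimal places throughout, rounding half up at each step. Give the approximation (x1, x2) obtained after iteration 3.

(3.0000, -1.7600)

Iteration 1:
  x1 = (4 - (1)·0.0000) / (2) = 2.0000
  x2 = (-12 - (-1)·0.0000) / (5) = -2.4000
Iteration 2:
  x1 = (4 - (1)·-2.4000) / (2) = 3.2000
  x2 = (-12 - (-1)·2.0000) / (5) = -2.0000
Iteration 3:
  x1 = (4 - (1)·-2.0000) / (2) = 3.0000
  x2 = (-12 - (-1)·3.2000) / (5) = -1.7600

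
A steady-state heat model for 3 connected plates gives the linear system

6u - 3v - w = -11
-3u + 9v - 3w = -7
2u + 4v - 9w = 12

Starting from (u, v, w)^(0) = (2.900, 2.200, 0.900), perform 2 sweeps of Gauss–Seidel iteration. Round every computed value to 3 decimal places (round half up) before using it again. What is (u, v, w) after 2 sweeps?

(-2.463, -2.186, -2.852)

Iteration 1:
  u = (-11 - (-3)·2.200 - (-1)·0.900) / (6) = -0.583
  v = (-7 - (-3)·-0.583 - (-3)·0.900) / (9) = -0.672
  w = (12 - (2)·-0.583 - (4)·-0.672) / (-9) = -1.762
Iteration 2:
  u = (-11 - (-3)·-0.672 - (-1)·-1.762) / (6) = -2.463
  v = (-7 - (-3)·-2.463 - (-3)·-1.762) / (9) = -2.186
  w = (12 - (2)·-2.463 - (4)·-2.186) / (-9) = -2.852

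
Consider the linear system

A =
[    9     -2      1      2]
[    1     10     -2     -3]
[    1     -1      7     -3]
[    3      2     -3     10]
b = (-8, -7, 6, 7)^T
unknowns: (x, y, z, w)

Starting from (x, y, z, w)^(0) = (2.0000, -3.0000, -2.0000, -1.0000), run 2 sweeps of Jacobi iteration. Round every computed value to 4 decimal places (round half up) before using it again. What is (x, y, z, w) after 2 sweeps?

(-1.2349, -0.6160, 0.8302, 1.2676)

Iteration 1:
  x = (-8 - (-2)·-3.0000 - (1)·-2.0000 - (2)·-1.0000) / (9) = -1.1111
  y = (-7 - (1)·2.0000 - (-2)·-2.0000 - (-3)·-1.0000) / (10) = -1.6000
  z = (6 - (1)·2.0000 - (-1)·-3.0000 - (-3)·-1.0000) / (7) = -0.2857
  w = (7 - (3)·2.0000 - (2)·-3.0000 - (-3)·-2.0000) / (10) = 0.1000
Iteration 2:
  x = (-8 - (-2)·-1.6000 - (1)·-0.2857 - (2)·0.1000) / (9) = -1.2349
  y = (-7 - (1)·-1.1111 - (-2)·-0.2857 - (-3)·0.1000) / (10) = -0.6160
  z = (6 - (1)·-1.1111 - (-1)·-1.6000 - (-3)·0.1000) / (7) = 0.8302
  w = (7 - (3)·-1.1111 - (2)·-1.6000 - (-3)·-0.2857) / (10) = 1.2676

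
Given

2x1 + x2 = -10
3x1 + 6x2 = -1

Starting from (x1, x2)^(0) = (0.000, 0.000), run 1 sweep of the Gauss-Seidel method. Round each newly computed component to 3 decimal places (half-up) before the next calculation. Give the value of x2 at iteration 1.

2.333

Iteration 1:
  x1 = (-10 - (1)·0.000) / (2) = -5.000
  x2 = (-1 - (3)·-5.000) / (6) = 2.333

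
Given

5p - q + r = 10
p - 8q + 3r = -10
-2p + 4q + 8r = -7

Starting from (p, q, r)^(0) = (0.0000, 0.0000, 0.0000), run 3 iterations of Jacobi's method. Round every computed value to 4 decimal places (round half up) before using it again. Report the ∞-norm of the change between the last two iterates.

Iteration 1:
  p = (10 - (-1)·0.0000 - (1)·0.0000) / (5) = 2.0000
  q = (-10 - (1)·0.0000 - (3)·0.0000) / (-8) = 1.2500
  r = (-7 - (-2)·0.0000 - (4)·0.0000) / (8) = -0.8750
Iteration 2:
  p = (10 - (-1)·1.2500 - (1)·-0.8750) / (5) = 2.4250
  q = (-10 - (1)·2.0000 - (3)·-0.8750) / (-8) = 1.1719
  r = (-7 - (-2)·2.0000 - (4)·1.2500) / (8) = -1.0000
Iteration 3:
  p = (10 - (-1)·1.1719 - (1)·-1.0000) / (5) = 2.4344
  q = (-10 - (1)·2.4250 - (3)·-1.0000) / (-8) = 1.1781
  r = (-7 - (-2)·2.4250 - (4)·1.1719) / (8) = -0.8547
Change: (0.0094, 0.0062, 0.1453) → max |·| = 0.1453

0.1453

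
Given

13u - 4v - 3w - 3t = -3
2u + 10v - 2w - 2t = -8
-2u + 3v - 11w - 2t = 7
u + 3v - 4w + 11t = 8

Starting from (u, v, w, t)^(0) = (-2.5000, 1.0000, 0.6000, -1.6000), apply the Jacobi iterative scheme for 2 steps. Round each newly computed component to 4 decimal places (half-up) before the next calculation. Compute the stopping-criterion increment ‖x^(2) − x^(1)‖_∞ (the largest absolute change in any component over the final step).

Iteration 1:
  u = (-3 - (-4)·1.0000 - (-3)·0.6000 - (-3)·-1.6000) / (13) = -0.1538
  v = (-8 - (2)·-2.5000 - (-2)·0.6000 - (-2)·-1.6000) / (10) = -0.5000
  w = (7 - (-2)·-2.5000 - (3)·1.0000 - (-2)·-1.6000) / (-11) = 0.3818
  t = (8 - (1)·-2.5000 - (3)·1.0000 - (-4)·0.6000) / (11) = 0.9000
Iteration 2:
  u = (-3 - (-4)·-0.5000 - (-3)·0.3818 - (-3)·0.9000) / (13) = -0.0888
  v = (-8 - (2)·-0.1538 - (-2)·0.3818 - (-2)·0.9000) / (10) = -0.5129
  w = (7 - (-2)·-0.1538 - (3)·-0.5000 - (-2)·0.9000) / (-11) = -0.9084
  t = (8 - (1)·-0.1538 - (3)·-0.5000 - (-4)·0.3818) / (11) = 1.0165
Change: (0.0650, -0.0129, -1.2902, 0.1165) → max |·| = 1.2902

1.2902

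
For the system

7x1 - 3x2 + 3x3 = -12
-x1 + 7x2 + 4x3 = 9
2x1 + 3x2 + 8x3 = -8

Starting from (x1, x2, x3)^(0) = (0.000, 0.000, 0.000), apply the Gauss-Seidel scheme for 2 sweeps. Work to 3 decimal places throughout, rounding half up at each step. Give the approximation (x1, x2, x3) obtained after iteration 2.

Iteration 1:
  x1 = (-12 - (-3)·0.000 - (3)·0.000) / (7) = -1.714
  x2 = (9 - (-1)·-1.714 - (4)·0.000) / (7) = 1.041
  x3 = (-8 - (2)·-1.714 - (3)·1.041) / (8) = -0.962
Iteration 2:
  x1 = (-12 - (-3)·1.041 - (3)·-0.962) / (7) = -0.856
  x2 = (9 - (-1)·-0.856 - (4)·-0.962) / (7) = 1.713
  x3 = (-8 - (2)·-0.856 - (3)·1.713) / (8) = -1.428

(-0.856, 1.713, -1.428)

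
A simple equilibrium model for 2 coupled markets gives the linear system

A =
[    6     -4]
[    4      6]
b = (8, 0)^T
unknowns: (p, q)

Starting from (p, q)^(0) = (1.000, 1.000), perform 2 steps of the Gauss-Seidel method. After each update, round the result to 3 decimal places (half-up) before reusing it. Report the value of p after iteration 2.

Iteration 1:
  p = (8 - (-4)·1.000) / (6) = 2.000
  q = (0 - (4)·2.000) / (6) = -1.333
Iteration 2:
  p = (8 - (-4)·-1.333) / (6) = 0.445
  q = (0 - (4)·0.445) / (6) = -0.297

0.445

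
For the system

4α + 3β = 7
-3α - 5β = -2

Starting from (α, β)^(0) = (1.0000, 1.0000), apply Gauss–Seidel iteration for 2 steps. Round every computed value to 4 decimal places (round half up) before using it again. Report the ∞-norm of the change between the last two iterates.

0.9000

Iteration 1:
  α = (7 - (3)·1.0000) / (4) = 1.0000
  β = (-2 - (-3)·1.0000) / (-5) = -0.2000
Iteration 2:
  α = (7 - (3)·-0.2000) / (4) = 1.9000
  β = (-2 - (-3)·1.9000) / (-5) = -0.7400
Change: (0.9000, -0.5400) → max |·| = 0.9000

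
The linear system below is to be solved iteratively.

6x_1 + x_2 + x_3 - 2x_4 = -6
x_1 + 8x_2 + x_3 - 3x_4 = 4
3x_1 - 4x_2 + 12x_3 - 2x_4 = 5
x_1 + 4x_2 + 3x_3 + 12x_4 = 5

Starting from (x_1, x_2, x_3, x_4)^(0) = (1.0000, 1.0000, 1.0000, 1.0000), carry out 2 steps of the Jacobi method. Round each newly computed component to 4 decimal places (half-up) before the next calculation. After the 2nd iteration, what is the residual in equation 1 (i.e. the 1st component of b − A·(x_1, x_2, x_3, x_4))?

Iteration 1:
  x_1 = (-6 - (1)·1.0000 - (1)·1.0000 - (-2)·1.0000) / (6) = -1.0000
  x_2 = (4 - (1)·1.0000 - (1)·1.0000 - (-3)·1.0000) / (8) = 0.6250
  x_3 = (5 - (3)·1.0000 - (-4)·1.0000 - (-2)·1.0000) / (12) = 0.6667
  x_4 = (5 - (1)·1.0000 - (4)·1.0000 - (3)·1.0000) / (12) = -0.2500
Iteration 2:
  x_1 = (-6 - (1)·0.6250 - (1)·0.6667 - (-2)·-0.2500) / (6) = -1.2986
  x_2 = (4 - (1)·-1.0000 - (1)·0.6667 - (-3)·-0.2500) / (8) = 0.4479
  x_3 = (5 - (3)·-1.0000 - (-4)·0.6250 - (-2)·-0.2500) / (12) = 0.8333
  x_4 = (5 - (1)·-1.0000 - (4)·0.6250 - (3)·0.6667) / (12) = 0.1250
Residual b − A·x = (0.7604, 1.2571, 0.9378, 0.5071)

0.7604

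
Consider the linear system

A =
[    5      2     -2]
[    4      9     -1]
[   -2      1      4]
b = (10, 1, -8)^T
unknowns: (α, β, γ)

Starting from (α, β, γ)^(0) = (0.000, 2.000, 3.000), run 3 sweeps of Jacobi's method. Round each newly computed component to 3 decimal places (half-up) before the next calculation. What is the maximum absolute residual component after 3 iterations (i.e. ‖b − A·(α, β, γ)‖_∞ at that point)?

Iteration 1:
  α = (10 - (2)·2.000 - (-2)·3.000) / (5) = 2.400
  β = (1 - (4)·0.000 - (-1)·3.000) / (9) = 0.444
  γ = (-8 - (-2)·0.000 - (1)·2.000) / (4) = -2.500
Iteration 2:
  α = (10 - (2)·0.444 - (-2)·-2.500) / (5) = 0.822
  β = (1 - (4)·2.400 - (-1)·-2.500) / (9) = -1.233
  γ = (-8 - (-2)·2.400 - (1)·0.444) / (4) = -0.911
Iteration 3:
  α = (10 - (2)·-1.233 - (-2)·-0.911) / (5) = 2.129
  β = (1 - (4)·0.822 - (-1)·-0.911) / (9) = -0.355
  γ = (-8 - (-2)·0.822 - (1)·-1.233) / (4) = -1.281
Residual b − A·x = (-2.497, -5.602, 1.737); ∞-norm = 5.602

5.602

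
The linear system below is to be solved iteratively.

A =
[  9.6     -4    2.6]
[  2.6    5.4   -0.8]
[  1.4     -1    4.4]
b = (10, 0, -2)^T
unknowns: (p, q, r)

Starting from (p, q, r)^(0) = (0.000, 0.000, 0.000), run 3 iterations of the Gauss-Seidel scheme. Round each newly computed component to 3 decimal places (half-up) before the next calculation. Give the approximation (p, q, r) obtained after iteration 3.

(1.026, -0.634, -0.925)

Iteration 1:
  p = (10 - (-4)·0.000 - (2.6)·0.000) / (9.6) = 1.042
  q = (0 - (2.6)·1.042 - (-0.8)·0.000) / (5.4) = -0.502
  r = (-2 - (1.4)·1.042 - (-1)·-0.502) / (4.4) = -0.900
Iteration 2:
  p = (10 - (-4)·-0.502 - (2.6)·-0.900) / (9.6) = 1.076
  q = (0 - (2.6)·1.076 - (-0.8)·-0.900) / (5.4) = -0.651
  r = (-2 - (1.4)·1.076 - (-1)·-0.651) / (4.4) = -0.945
Iteration 3:
  p = (10 - (-4)·-0.651 - (2.6)·-0.945) / (9.6) = 1.026
  q = (0 - (2.6)·1.026 - (-0.8)·-0.945) / (5.4) = -0.634
  r = (-2 - (1.4)·1.026 - (-1)·-0.634) / (4.4) = -0.925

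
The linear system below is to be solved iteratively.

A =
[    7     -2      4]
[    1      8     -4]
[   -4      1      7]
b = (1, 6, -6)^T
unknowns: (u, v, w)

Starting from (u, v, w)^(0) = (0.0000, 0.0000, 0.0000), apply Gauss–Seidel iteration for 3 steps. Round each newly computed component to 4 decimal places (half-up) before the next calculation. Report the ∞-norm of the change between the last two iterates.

Iteration 1:
  u = (1 - (-2)·0.0000 - (4)·0.0000) / (7) = 0.1429
  v = (6 - (1)·0.1429 - (-4)·0.0000) / (8) = 0.7321
  w = (-6 - (-4)·0.1429 - (1)·0.7321) / (7) = -0.8801
Iteration 2:
  u = (1 - (-2)·0.7321 - (4)·-0.8801) / (7) = 0.8549
  v = (6 - (1)·0.8549 - (-4)·-0.8801) / (8) = 0.2031
  w = (-6 - (-4)·0.8549 - (1)·0.2031) / (7) = -0.3976
Iteration 3:
  u = (1 - (-2)·0.2031 - (4)·-0.3976) / (7) = 0.4281
  v = (6 - (1)·0.4281 - (-4)·-0.3976) / (8) = 0.4977
  w = (-6 - (-4)·0.4281 - (1)·0.4977) / (7) = -0.6836
Change: (-0.4268, 0.2946, -0.2860) → max |·| = 0.4268

0.4268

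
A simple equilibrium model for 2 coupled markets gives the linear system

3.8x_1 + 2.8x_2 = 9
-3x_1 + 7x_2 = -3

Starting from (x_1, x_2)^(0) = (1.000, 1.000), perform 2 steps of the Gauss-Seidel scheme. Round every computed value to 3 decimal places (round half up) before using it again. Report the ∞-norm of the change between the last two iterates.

0.537

Iteration 1:
  x_1 = (9 - (2.8)·1.000) / (3.8) = 1.632
  x_2 = (-3 - (-3)·1.632) / (7) = 0.271
Iteration 2:
  x_1 = (9 - (2.8)·0.271) / (3.8) = 2.169
  x_2 = (-3 - (-3)·2.169) / (7) = 0.501
Change: (0.537, 0.230) → max |·| = 0.537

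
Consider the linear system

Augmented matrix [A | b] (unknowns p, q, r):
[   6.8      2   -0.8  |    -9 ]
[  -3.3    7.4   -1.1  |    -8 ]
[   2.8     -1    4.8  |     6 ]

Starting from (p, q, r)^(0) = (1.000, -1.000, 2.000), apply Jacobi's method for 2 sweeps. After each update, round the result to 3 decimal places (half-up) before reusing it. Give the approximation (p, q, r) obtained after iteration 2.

Iteration 1:
  p = (-9 - (2)·-1.000 - (-0.8)·2.000) / (6.8) = -0.794
  q = (-8 - (-3.3)·1.000 - (-1.1)·2.000) / (7.4) = -0.338
  r = (6 - (2.8)·1.000 - (-1)·-1.000) / (4.8) = 0.458
Iteration 2:
  p = (-9 - (2)·-0.338 - (-0.8)·0.458) / (6.8) = -1.170
  q = (-8 - (-3.3)·-0.794 - (-1.1)·0.458) / (7.4) = -1.367
  r = (6 - (2.8)·-0.794 - (-1)·-0.338) / (4.8) = 1.643

(-1.170, -1.367, 1.643)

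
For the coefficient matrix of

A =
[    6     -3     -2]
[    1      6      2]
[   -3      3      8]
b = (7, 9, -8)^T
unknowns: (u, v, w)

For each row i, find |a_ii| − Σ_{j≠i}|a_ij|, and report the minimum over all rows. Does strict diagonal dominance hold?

1

row 1: |6| − (3+2) = 1
row 2: |6| − (1+2) = 3
row 3: |8| − (3+3) = 2
minimum over rows = 1 → strictly diagonally dominant (convergence guaranteed)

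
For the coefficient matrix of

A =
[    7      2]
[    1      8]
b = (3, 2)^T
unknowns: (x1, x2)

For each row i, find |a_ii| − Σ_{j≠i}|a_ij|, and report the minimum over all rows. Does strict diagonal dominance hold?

row 1: |7| − (2) = 5
row 2: |8| − (1) = 7
minimum over rows = 5 → strictly diagonally dominant (convergence guaranteed)

5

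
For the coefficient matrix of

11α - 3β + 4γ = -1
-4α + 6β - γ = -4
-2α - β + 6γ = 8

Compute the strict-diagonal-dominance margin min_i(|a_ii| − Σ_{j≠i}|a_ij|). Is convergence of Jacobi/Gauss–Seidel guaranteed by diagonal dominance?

row 1: |11| − (3+4) = 4
row 2: |6| − (4+1) = 1
row 3: |6| − (2+1) = 3
minimum over rows = 1 → strictly diagonally dominant (convergence guaranteed)

1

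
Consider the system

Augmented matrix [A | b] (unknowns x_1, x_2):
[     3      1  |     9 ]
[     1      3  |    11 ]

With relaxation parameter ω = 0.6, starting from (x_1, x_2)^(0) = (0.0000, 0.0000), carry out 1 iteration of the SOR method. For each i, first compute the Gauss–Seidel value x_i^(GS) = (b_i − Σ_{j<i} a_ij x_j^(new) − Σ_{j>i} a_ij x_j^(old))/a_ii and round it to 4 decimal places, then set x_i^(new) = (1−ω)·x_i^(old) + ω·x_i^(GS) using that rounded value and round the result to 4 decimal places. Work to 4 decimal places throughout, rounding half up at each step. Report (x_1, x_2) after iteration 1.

Iteration 1:
  x_1: GS value = (9 - (1)·0.0000) / (3) = 3.0000;  x_1 ← (1−ω)·0.0000 + ω·3.0000 = 1.8000
  x_2: GS value = (11 - (1)·1.8000) / (3) = 3.0667;  x_2 ← (1−ω)·0.0000 + ω·3.0667 = 1.8400

(1.8000, 1.8400)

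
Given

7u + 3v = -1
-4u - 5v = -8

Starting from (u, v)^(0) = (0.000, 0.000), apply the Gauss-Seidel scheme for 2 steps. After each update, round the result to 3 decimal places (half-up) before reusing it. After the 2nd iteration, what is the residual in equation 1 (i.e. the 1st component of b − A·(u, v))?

Iteration 1:
  u = (-1 - (3)·0.000) / (7) = -0.143
  v = (-8 - (-4)·-0.143) / (-5) = 1.714
Iteration 2:
  u = (-1 - (3)·1.714) / (7) = -0.877
  v = (-8 - (-4)·-0.877) / (-5) = 2.302
Residual b − A·x = (-1.767, 0.002)

-1.767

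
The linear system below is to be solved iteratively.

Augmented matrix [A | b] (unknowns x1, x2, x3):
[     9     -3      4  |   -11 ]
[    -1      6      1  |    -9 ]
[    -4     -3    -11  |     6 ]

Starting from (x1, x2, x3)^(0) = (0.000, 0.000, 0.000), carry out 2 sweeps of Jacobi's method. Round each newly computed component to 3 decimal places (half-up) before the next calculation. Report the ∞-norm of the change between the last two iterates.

0.853

Iteration 1:
  x1 = (-11 - (-3)·0.000 - (4)·0.000) / (9) = -1.222
  x2 = (-9 - (-1)·0.000 - (1)·0.000) / (6) = -1.500
  x3 = (6 - (-4)·0.000 - (-3)·0.000) / (-11) = -0.545
Iteration 2:
  x1 = (-11 - (-3)·-1.500 - (4)·-0.545) / (9) = -1.480
  x2 = (-9 - (-1)·-1.222 - (1)·-0.545) / (6) = -1.613
  x3 = (6 - (-4)·-1.222 - (-3)·-1.500) / (-11) = 0.308
Change: (-0.258, -0.113, 0.853) → max |·| = 0.853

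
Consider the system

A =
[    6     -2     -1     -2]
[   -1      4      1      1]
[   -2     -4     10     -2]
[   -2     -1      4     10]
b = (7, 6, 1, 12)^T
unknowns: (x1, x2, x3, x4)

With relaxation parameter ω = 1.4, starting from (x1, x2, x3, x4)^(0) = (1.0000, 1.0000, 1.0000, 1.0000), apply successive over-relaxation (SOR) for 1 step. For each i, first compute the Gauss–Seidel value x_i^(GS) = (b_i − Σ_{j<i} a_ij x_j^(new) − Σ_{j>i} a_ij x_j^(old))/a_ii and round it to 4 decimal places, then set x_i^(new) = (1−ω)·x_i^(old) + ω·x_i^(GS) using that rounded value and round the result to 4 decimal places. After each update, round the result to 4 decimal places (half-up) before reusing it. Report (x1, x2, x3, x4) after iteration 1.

Iteration 1:
  x1: GS value = (7 - (-2)·1.0000 - (-1)·1.0000 - (-2)·1.0000) / (6) = 2.0000;  x1 ← (1−ω)·1.0000 + ω·2.0000 = 2.4000
  x2: GS value = (6 - (-1)·2.4000 - (1)·1.0000 - (1)·1.0000) / (4) = 1.6000;  x2 ← (1−ω)·1.0000 + ω·1.6000 = 1.8400
  x3: GS value = (1 - (-2)·2.4000 - (-4)·1.8400 - (-2)·1.0000) / (10) = 1.5160;  x3 ← (1−ω)·1.0000 + ω·1.5160 = 1.7224
  x4: GS value = (12 - (-2)·2.4000 - (-1)·1.8400 - (4)·1.7224) / (10) = 1.1750;  x4 ← (1−ω)·1.0000 + ω·1.1750 = 1.2450

(2.4000, 1.8400, 1.7224, 1.2450)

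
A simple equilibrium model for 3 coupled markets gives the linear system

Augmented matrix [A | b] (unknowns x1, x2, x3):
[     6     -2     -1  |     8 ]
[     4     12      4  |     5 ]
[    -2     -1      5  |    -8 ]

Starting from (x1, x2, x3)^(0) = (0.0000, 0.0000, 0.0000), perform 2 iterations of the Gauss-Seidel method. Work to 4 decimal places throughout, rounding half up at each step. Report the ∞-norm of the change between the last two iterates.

Iteration 1:
  x1 = (8 - (-2)·0.0000 - (-1)·0.0000) / (6) = 1.3333
  x2 = (5 - (4)·1.3333 - (4)·0.0000) / (12) = -0.0278
  x3 = (-8 - (-2)·1.3333 - (-1)·-0.0278) / (5) = -1.0722
Iteration 2:
  x1 = (8 - (-2)·-0.0278 - (-1)·-1.0722) / (6) = 1.1454
  x2 = (5 - (4)·1.1454 - (4)·-1.0722) / (12) = 0.3923
  x3 = (-8 - (-2)·1.1454 - (-1)·0.3923) / (5) = -1.0634
Change: (-0.1879, 0.4201, 0.0088) → max |·| = 0.4201

0.4201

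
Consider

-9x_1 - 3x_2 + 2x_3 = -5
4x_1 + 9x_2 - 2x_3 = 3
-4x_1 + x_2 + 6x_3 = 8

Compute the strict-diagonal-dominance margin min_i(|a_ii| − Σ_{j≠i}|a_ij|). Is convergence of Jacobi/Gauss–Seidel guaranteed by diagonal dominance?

row 1: |-9| − (3+2) = 4
row 2: |9| − (4+2) = 3
row 3: |6| − (4+1) = 1
minimum over rows = 1 → strictly diagonally dominant (convergence guaranteed)

1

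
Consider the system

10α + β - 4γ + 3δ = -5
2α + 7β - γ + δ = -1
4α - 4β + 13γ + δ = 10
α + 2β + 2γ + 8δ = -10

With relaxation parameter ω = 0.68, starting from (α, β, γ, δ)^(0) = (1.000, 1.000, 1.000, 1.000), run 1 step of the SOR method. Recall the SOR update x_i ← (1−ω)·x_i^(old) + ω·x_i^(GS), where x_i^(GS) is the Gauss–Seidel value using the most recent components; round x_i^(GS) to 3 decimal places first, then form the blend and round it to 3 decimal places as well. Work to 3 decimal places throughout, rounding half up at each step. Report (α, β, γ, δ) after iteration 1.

(-0.020, 0.227, 0.842, -0.710)

Iteration 1:
  α: GS value = (-5 - (1)·1.000 - (-4)·1.000 - (3)·1.000) / (10) = -0.500;  α ← (1−ω)·1.000 + ω·-0.500 = -0.020
  β: GS value = (-1 - (2)·-0.020 - (-1)·1.000 - (1)·1.000) / (7) = -0.137;  β ← (1−ω)·1.000 + ω·-0.137 = 0.227
  γ: GS value = (10 - (4)·-0.020 - (-4)·0.227 - (1)·1.000) / (13) = 0.768;  γ ← (1−ω)·1.000 + ω·0.768 = 0.842
  δ: GS value = (-10 - (1)·-0.020 - (2)·0.227 - (2)·0.842) / (8) = -1.515;  δ ← (1−ω)·1.000 + ω·-1.515 = -0.710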